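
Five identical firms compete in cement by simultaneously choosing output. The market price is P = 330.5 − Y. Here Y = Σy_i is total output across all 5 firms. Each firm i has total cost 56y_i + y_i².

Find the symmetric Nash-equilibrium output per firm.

A representative firm's profit is π_i = y_i(330.5 − Y) − 56y_i − y_i², with Y = y_i + Σ_{j≠i} y_j.
First-order condition: 274.5 − 4y_i − Σ_{j≠i} y_j = 0.
With identical firms, set every y_j = y: then 274.5 − 4y − 4y = 0, i.e. y = 274.5/8 = 34.3125.

34.3125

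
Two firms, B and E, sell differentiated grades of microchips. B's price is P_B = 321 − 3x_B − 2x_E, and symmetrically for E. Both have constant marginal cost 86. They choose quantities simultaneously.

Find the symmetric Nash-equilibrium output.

Firm B's profit: π = x_B(321 − 3x_B − 2x_E) − 86x_B.
∂π/∂x_B = 235 − 6x_B − 2x_E = 0 ⇒ x_B = 235/6 − (1/3)x_E.
By symmetry x_E = x_B; substituting into the reaction function, (4/3)x_B = 235/6 and x_B = 29.375.

29.375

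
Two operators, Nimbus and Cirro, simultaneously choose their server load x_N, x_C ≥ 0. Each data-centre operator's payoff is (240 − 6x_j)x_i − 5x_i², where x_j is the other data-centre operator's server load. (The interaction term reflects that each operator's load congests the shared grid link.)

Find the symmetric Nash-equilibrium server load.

Nimbus's payoff is (240 − 6x_C)x_N − 5x_N².
∂π/∂x_N = 240 − 6x_C − 10x_N = 0, so x_N = 24 − 0.6x_C.
By symmetry x_C = x_N; substituting into the reaction function, 1.6x_N = 24 and x_N = 15.

15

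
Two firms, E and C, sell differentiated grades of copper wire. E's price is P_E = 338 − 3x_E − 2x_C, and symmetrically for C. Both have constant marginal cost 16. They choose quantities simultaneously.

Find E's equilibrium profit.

Firm E's profit: π = x_E(338 − 3x_E − 2x_C) − 16x_E.
∂π/∂x_E = 322 − 6x_E − 2x_C = 0 ⇒ x_E = 161/3 − (1/3)x_C.
Setting x_E = x_C in the reaction function: x_E = 161/3 − (1/3)x_E, so x_E = (161/3) / (4/3) = 40.25.
P_E = 338 − 3·40.25 − 2·40.25 = 136.75.
Profit = (136.75 − 16)·40.25 = 4860.1875.

4860.1875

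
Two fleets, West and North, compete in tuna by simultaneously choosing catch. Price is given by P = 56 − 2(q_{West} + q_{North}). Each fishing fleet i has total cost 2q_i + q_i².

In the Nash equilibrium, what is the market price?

29

Fishing fleet West's profit: π = q_{West}(56 − 2(q_{West} + q_{North})) − 2q_{West} − q_{West}².
∂π/∂q_{West} = 54 − 6q_{West} − 2q_{North} = 0, so q_{West} = 9 − (1/3)q_{North}.
The game is symmetric, so in equilibrium q_{North} = q_{West}: the reaction function gives (4/3)q_{West} = 9, hence q_{West} = 6.75.
Equilibrium price: P = 56 − 2·13.5 = 29.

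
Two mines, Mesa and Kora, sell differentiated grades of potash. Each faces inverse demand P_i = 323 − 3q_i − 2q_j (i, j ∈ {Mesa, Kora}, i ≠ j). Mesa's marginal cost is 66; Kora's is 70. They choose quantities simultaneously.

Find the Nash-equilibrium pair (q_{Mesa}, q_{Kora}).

32.375, 31.375

Mine Mesa's profit: π = q_{Mesa}(323 − 3q_{Mesa} − 2q_{Kora}) − 66q_{Mesa}.
∂π/∂q_{Mesa} = 257 − 6q_{Mesa} − 2q_{Kora} = 0 ⇒ q_{Mesa} = 257/6 − (1/3)q_{Kora}.
Similarly q_{Kora} = 253/6 − (1/3)q_{Mesa}.
Substituting the second reaction function into the first: q_{Mesa} = 257/6 − (1/3)(253/6 − (1/3)q_{Mesa}), which gives (8/9)q_{Mesa} = 259/9 ⇒ q_{Mesa} = 32.375.
Then q_{Kora} = 253/6 − (1/3)·32.375 = 31.375.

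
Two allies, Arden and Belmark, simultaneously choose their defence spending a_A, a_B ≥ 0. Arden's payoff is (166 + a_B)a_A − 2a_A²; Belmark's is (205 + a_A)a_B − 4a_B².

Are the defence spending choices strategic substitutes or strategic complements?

strategic complements

Expanding Arden's payoff: 166a_A + a_Ba_A − 2a_A².
∂π/∂a_A = 166 + a_B − 4a_A = 0, so a_A = 41.5 + 0.25a_B.
The best-response slope da_A/da_B = 0.25 > 0: the reaction function is upward-sloping, so the choices are strategic complements.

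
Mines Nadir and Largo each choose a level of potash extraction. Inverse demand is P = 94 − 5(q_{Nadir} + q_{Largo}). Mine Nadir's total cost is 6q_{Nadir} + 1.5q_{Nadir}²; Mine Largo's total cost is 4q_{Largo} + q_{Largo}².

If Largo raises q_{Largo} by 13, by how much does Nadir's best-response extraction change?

Mine Nadir's profit: π = q_{Nadir}(94 − 5(q_{Nadir} + q_{Largo})) − 6q_{Nadir} − 1.5q_{Nadir}².
∂π/∂q_{Nadir} = 88 − 13q_{Nadir} − 5q_{Largo} = 0, so q_{Nadir} = 88/13 − (5/13)q_{Largo}.
The reaction-function slope is −5/13, so a 13-unit rise in q_{Largo} moves q_{Nadir} by −5/13 × 13 = −5. Nadir's best response falls — the actions are strategic substitutes.

-5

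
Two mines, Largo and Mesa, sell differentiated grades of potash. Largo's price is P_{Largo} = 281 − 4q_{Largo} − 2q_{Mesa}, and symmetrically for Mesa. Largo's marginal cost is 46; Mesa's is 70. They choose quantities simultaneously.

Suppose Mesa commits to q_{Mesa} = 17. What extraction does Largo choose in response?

25.125

Mine Largo's profit: π = q_{Largo}(281 − 4q_{Largo} − 2q_{Mesa}) − 46q_{Largo}.
∂π/∂q_{Largo} = 235 − 8q_{Largo} − 2q_{Mesa} = 0 ⇒ q_{Largo} = 29.375 − 0.25q_{Mesa}.
At q_{Mesa} = 17: q_{Largo} = 29.375 − 0.25·17 = 25.125.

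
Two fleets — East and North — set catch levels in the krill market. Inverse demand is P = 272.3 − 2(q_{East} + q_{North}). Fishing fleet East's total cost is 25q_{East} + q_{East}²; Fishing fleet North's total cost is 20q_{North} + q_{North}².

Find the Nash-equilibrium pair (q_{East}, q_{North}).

30.6, 31.85

Fishing fleet East's profit: π = q_{East}(272.3 − 2(q_{East} + q_{North})) − 25q_{East} − q_{East}².
∂π/∂q_{East} = 247.3 − 6q_{East} − 2q_{North} = 0, so q_{East} = 2473/60 − (1/3)q_{North}.
By the same steps for North: q_{North} = 42.05 − (1/3)q_{East}.
Solving the two reaction functions simultaneously: (1 − (−1/3)(−1/3))q_{East} = 2473/60 − (1/3)·42.05, so (8/9)q_{East} = 27.2 and q_{East} = 30.6.
Then q_{North} = 42.05 − (1/3)·30.6 = 31.85.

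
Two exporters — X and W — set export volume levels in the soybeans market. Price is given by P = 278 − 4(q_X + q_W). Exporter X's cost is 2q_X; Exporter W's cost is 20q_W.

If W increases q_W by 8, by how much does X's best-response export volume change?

-4

Exporter X's profit: π = q_X(278 − 4(q_X + q_W)) − 2q_X.
∂π/∂q_X = 276 − 8q_X − 4q_W = 0, so q_X = 34.5 − 0.5q_W.
The reaction-function slope is −0.5, so an 8-unit rise in q_W moves q_X by −0.5 × 8 = −4. X's best response falls — the actions are strategic substitutes.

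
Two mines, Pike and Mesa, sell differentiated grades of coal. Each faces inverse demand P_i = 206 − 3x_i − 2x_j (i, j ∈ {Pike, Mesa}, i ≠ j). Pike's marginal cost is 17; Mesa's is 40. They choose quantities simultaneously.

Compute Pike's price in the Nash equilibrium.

92.1875

Mine Pike's profit: π = x_{Pike}(206 − 3x_{Pike} − 2x_{Mesa}) − 17x_{Pike}.
∂π/∂x_{Pike} = 189 − 6x_{Pike} − 2x_{Mesa} = 0 ⇒ x_{Pike} = 31.5 − (1/3)x_{Mesa}.
Similarly x_{Mesa} = 83/3 − (1/3)x_{Pike}.
Plugging x_{Mesa} into Pike's best response: x_{Pike} = 31.5 − (1/3)(83/3 − (1/3)x_{Pike}) ⇒ (8/9)x_{Pike} = 401/18, so x_{Pike} = 25.0625.
Then x_{Mesa} = 83/3 − (1/3)·25.0625 = 19.3125.
P_{Pike} = 206 − 3·25.0625 − 2·19.3125 = 92.1875.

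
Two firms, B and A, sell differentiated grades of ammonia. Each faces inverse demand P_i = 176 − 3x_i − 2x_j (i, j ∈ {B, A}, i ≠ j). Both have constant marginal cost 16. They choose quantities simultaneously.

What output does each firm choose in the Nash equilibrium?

20

Firm B's profit: π = x_B(176 − 3x_B − 2x_A) − 16x_B.
∂π/∂x_B = 160 − 6x_B − 2x_A = 0 ⇒ x_B = 80/3 − (1/3)x_A.
By symmetry x_A = x_B; substituting into the reaction function, (4/3)x_B = 80/3 and x_B = 20.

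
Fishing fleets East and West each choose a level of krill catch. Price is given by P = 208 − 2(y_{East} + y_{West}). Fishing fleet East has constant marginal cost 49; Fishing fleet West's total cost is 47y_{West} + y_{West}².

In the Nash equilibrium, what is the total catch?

47.9

Fishing fleet East's profit: π = y_{East}(208 − 2(y_{East} + y_{West})) − 49y_{East}.
∂π/∂y_{East} = 159 − 4y_{East} − 2y_{West} = 0, so y_{East} = 39.75 − 0.5y_{West}.
For West: ∂π/∂y_{West} = 161 − 6y_{West} − 2y_{East} = 0 ⇒ y_{West} = 161/6 − (1/3)y_{East}.
Solving the two reaction functions simultaneously: (1 − (−0.5)(−1/3))y_{East} = 39.75 − 0.5·(161/6), so (5/6)y_{East} = 79/3 and y_{East} = 31.6.
Then y_{West} = 161/6 − (1/3)·31.6 = 16.3.
Total catch: 31.6 + 16.3 = 47.9.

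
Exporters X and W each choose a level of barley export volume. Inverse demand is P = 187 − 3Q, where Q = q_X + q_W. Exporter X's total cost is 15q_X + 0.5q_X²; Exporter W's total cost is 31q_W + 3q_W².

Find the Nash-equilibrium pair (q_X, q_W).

Exporter X's profit: π = q_X(187 − 3(q_X + q_W)) − 15q_X − 0.5q_X².
∂π/∂q_X = 172 − 7q_X − 3q_W = 0, so q_X = 172/7 − (3/7)q_W.
For W: ∂π/∂q_W = 156 − 12q_W − 3q_X = 0 ⇒ q_W = 13 − 0.25q_X.
Plugging q_W into X's best response: q_X = 172/7 − (3/7)(13 − 0.25q_X) ⇒ (25/28)q_X = 19, so q_X = 21.28.
Then q_W = 13 − 0.25·21.28 = 7.68.

21.28, 7.68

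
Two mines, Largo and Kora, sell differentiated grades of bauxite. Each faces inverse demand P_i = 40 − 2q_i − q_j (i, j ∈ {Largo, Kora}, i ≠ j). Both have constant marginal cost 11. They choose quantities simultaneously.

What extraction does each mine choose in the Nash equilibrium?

Mine Largo's profit: π = q_{Largo}(40 − 2q_{Largo} − q_{Kora}) − 11q_{Largo}.
∂π/∂q_{Largo} = 29 − 4q_{Largo} − q_{Kora} = 0 ⇒ q_{Largo} = 7.25 − 0.25q_{Kora}.
The game is symmetric, so in equilibrium q_{Kora} = q_{Largo}: the reaction function gives 1.25q_{Largo} = 7.25, hence q_{Largo} = 5.8.

5.8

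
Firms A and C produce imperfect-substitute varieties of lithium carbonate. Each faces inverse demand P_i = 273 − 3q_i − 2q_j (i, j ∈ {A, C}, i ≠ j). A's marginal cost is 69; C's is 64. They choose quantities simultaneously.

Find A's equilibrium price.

144.5625

Firm A's profit: π = q_A(273 − 3q_A − 2q_C) − 69q_A.
∂π/∂q_A = 204 − 6q_A − 2q_C = 0 ⇒ q_A = 34 − (1/3)q_C.
Similarly q_C = 209/6 − (1/3)q_A.
Plugging q_C into A's best response: q_A = 34 − (1/3)(209/6 − (1/3)q_A) ⇒ (8/9)q_A = 403/18, so q_A = 25.1875.
Then q_C = 209/6 − (1/3)·25.1875 = 26.4375.
P_A = 273 − 3·25.1875 − 2·26.4375 = 144.5625.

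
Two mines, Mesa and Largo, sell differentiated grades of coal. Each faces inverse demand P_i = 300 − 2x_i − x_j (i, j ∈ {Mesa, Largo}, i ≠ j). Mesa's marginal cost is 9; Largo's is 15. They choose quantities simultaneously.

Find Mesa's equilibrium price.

126.2

Mine Mesa's profit: π = x_{Mesa}(300 − 2x_{Mesa} − x_{Largo}) − 9x_{Mesa}.
∂π/∂x_{Mesa} = 291 − 4x_{Mesa} − x_{Largo} = 0 ⇒ x_{Mesa} = 72.75 − 0.25x_{Largo}.
Similarly x_{Largo} = 71.25 − 0.25x_{Mesa}.
Substituting the second reaction function into the first: x_{Mesa} = 72.75 − 0.25(71.25 − 0.25x_{Mesa}), which gives 0.9375x_{Mesa} = 54.9375 ⇒ x_{Mesa} = 58.6.
Then x_{Largo} = 71.25 − 0.25·58.6 = 56.6.
P_{Mesa} = 300 − 2·58.6 − 56.6 = 126.2.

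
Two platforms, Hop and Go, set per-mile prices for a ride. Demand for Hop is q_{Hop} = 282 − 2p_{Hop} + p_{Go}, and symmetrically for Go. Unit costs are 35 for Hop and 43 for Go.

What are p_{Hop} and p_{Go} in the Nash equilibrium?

Hop's profit: π = (p_{Hop} − 35)(282 − 2p_{Hop} + p_{Go}).
∂π/∂p_{Hop} = 352 − 4p_{Hop} + p_{Go} = 0 ⇒ p_{Hop} = 88 + 0.25p_{Go}.
Similarly p_{Go} = 92 + 0.25p_{Hop}.
Plugging p_{Go} into Hop's best response: p_{Hop} = 88 + 0.25(92 + 0.25p_{Hop}) ⇒ 0.9375p_{Hop} = 111, so p_{Hop} = 118.4.
Then p_{Go} = 92 + 0.25·118.4 = 121.6.

118.4, 121.6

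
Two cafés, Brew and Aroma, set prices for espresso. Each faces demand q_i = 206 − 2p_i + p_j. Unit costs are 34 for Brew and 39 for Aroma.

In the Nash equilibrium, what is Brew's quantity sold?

Brew's profit: π = (p_{Brew} − 34)(206 − 2p_{Brew} + p_{Aroma}).
∂π/∂p_{Brew} = 274 − 4p_{Brew} + p_{Aroma} = 0 ⇒ p_{Brew} = 68.5 + 0.25p_{Aroma}.
Similarly p_{Aroma} = 71 + 0.25p_{Brew}.
Solving the two reaction functions simultaneously: (1 − (0.25)(0.25))p_{Brew} = 68.5 + 0.25·71, so 0.9375p_{Brew} = 86.25 and p_{Brew} = 92.
Then p_{Aroma} = 71 + 0.25·92 = 94.
q_{Brew} = 206 − 2·92 + 94 = 116.

116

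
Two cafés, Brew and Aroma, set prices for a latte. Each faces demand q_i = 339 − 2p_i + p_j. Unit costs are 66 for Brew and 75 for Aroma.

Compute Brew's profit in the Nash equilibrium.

17001.68

Brew's profit: π = (p_{Brew} − 66)(339 − 2p_{Brew} + p_{Aroma}).
∂π/∂p_{Brew} = 471 − 4p_{Brew} + p_{Aroma} = 0 ⇒ p_{Brew} = 117.75 + 0.25p_{Aroma}.
Similarly p_{Aroma} = 122.25 + 0.25p_{Brew}.
Plugging p_{Aroma} into Brew's best response: p_{Brew} = 117.75 + 0.25(122.25 + 0.25p_{Brew}) ⇒ 0.9375p_{Brew} = 148.3125, so p_{Brew} = 158.2.
Then p_{Aroma} = 122.25 + 0.25·158.2 = 161.8.
q_{Brew} = 339 − 2·158.2 + 161.8 = 184.4.
Profit = (158.2 − 66)·184.4 = 17001.68.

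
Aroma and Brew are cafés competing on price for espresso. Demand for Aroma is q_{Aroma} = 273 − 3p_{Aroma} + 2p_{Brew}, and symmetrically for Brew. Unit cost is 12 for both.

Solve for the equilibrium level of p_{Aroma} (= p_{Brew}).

Aroma's profit: π = (p_{Aroma} − 12)(273 − 3p_{Aroma} + 2p_{Brew}).
∂π/∂p_{Aroma} = 309 − 6p_{Aroma} + 2p_{Brew} = 0 ⇒ p_{Aroma} = 51.5 + (1/3)p_{Brew}.
The game is symmetric, so in equilibrium p_{Brew} = p_{Aroma}: the reaction function gives (2/3)p_{Aroma} = 51.5, hence p_{Aroma} = 77.25.

77.25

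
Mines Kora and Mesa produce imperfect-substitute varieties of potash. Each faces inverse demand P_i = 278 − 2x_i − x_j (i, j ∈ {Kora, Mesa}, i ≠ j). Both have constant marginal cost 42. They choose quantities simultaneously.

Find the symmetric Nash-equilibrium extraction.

47.2

Mine Kora's profit: π = x_{Kora}(278 − 2x_{Kora} − x_{Mesa}) − 42x_{Kora}.
∂π/∂x_{Kora} = 236 − 4x_{Kora} − x_{Mesa} = 0 ⇒ x_{Kora} = 59 − 0.25x_{Mesa}.
Setting x_{Kora} = x_{Mesa} in the reaction function: x_{Kora} = 59 − 0.25x_{Kora}, so x_{Kora} = 59 / 1.25 = 47.2.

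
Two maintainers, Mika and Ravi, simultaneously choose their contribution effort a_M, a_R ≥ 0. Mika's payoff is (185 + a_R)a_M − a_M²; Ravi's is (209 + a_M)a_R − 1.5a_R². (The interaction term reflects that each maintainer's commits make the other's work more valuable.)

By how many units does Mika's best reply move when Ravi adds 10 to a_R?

5

Expanding Mika's payoff: 185a_M + a_Ra_M − a_M².
∂π/∂a_M = 185 + a_R − 2a_M = 0, so a_M = 92.5 + 0.5a_R.
The reaction-function slope is 0.5, so a 10-unit rise in a_R moves a_M by 0.5 × 10 = 5. Mika's best response rises — the actions are strategic complements.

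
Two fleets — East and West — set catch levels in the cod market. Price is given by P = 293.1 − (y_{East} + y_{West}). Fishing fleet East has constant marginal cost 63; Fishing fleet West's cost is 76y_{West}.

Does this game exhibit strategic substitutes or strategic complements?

Fishing fleet East's profit: π = y_{East}(293.1 − (y_{East} + y_{West})) − 63y_{East}.
∂π/∂y_{East} = 230.1 − 2y_{East} − y_{West} = 0, so y_{East} = 115.05 − 0.5y_{West}.
The best-response slope dy_{East}/dy_{West} = −0.5 < 0: the reaction function is downward-sloping, so the choices are strategic substitutes.

strategic substitutes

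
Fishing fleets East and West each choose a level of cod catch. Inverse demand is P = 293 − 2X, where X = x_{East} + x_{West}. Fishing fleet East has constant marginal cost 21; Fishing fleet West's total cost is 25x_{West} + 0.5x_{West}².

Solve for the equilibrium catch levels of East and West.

51.5, 33

Fishing fleet East's profit: π = x_{East}(293 − 2(x_{East} + x_{West})) − 21x_{East}.
∂π/∂x_{East} = 272 − 4x_{East} − 2x_{West} = 0, so x_{East} = 68 − 0.5x_{West}.
For West: ∂π/∂x_{West} = 268 − 5x_{West} − 2x_{East} = 0 ⇒ x_{West} = 53.6 − 0.4x_{East}.
Solving the two reaction functions simultaneously: (1 − (−0.5)(−0.4))x_{East} = 68 − 0.5·53.6, so 0.8x_{East} = 41.2 and x_{East} = 51.5.
Then x_{West} = 53.6 − 0.4·51.5 = 33.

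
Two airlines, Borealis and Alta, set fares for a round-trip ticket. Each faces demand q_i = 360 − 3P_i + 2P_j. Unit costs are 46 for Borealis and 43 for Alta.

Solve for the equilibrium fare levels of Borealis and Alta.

Borealis's profit: π = (P_{Borealis} − 46)(360 − 3P_{Borealis} + 2P_{Alta}).
∂π/∂P_{Borealis} = 498 − 6P_{Borealis} + 2P_{Alta} = 0 ⇒ P_{Borealis} = 83 + (1/3)P_{Alta}.
Similarly P_{Alta} = 81.5 + (1/3)P_{Borealis}.
Solving the two reaction functions simultaneously: (1 − (1/3)(1/3))P_{Borealis} = 83 + (1/3)·81.5, so (8/9)P_{Borealis} = 661/6 and P_{Borealis} = 123.9375.
Then P_{Alta} = 81.5 + (1/3)·123.9375 = 122.8125.

123.9375, 122.8125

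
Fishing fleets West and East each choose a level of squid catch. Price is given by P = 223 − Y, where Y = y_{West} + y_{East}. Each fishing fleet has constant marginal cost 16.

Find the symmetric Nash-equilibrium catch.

Fishing fleet West's profit: π = y_{West}(223 − (y_{West} + y_{East})) − 16y_{West}.
∂π/∂y_{West} = 207 − 2y_{West} − y_{East} = 0, so y_{West} = 103.5 − 0.5y_{East}.
By symmetry y_{East} = y_{West}; substituting into the reaction function, 1.5y_{West} = 103.5 and y_{West} = 69.

69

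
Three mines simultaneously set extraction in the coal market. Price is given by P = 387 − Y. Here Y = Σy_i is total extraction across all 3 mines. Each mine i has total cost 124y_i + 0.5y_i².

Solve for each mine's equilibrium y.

52.6

A representative mine's profit is π_i = y_i(387 − Y) − 124y_i − 0.5y_i², with Y = y_i + Σ_{j≠i} y_j.
First-order condition: 263 − 3y_i − Σ_{j≠i} y_j = 0.
In a symmetric equilibrium every mine chooses the same y, so Σ_{j≠i} y_j = 2y. The condition becomes 263 − 5y = 0, giving y = 263/5 = 52.6.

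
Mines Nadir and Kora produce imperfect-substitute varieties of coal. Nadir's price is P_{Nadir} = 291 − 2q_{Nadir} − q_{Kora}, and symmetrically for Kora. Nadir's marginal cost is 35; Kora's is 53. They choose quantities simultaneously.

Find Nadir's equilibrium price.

139.8

Mine Nadir's profit: π = q_{Nadir}(291 − 2q_{Nadir} − q_{Kora}) − 35q_{Nadir}.
∂π/∂q_{Nadir} = 256 − 4q_{Nadir} − q_{Kora} = 0 ⇒ q_{Nadir} = 64 − 0.25q_{Kora}.
Similarly q_{Kora} = 59.5 − 0.25q_{Nadir}.
Solving the two reaction functions simultaneously: (1 − (−0.25)(−0.25))q_{Nadir} = 64 − 0.25·59.5, so 0.9375q_{Nadir} = 49.125 and q_{Nadir} = 52.4.
Then q_{Kora} = 59.5 − 0.25·52.4 = 46.4.
P_{Nadir} = 291 − 2·52.4 − 46.4 = 139.8.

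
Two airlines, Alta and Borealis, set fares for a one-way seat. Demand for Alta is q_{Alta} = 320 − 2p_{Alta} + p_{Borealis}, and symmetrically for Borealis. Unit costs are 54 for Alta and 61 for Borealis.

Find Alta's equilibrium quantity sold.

Alta's profit: π = (p_{Alta} − 54)(320 − 2p_{Alta} + p_{Borealis}).
∂π/∂p_{Alta} = 428 − 4p_{Alta} + p_{Borealis} = 0 ⇒ p_{Alta} = 107 + 0.25p_{Borealis}.
Similarly p_{Borealis} = 110.5 + 0.25p_{Alta}.
Solving the two reaction functions simultaneously: (1 − (0.25)(0.25))p_{Alta} = 107 + 0.25·110.5, so 0.9375p_{Alta} = 134.625 and p_{Alta} = 143.6.
Then p_{Borealis} = 110.5 + 0.25·143.6 = 146.4.
q_{Alta} = 320 − 2·143.6 + 146.4 = 179.2.

179.2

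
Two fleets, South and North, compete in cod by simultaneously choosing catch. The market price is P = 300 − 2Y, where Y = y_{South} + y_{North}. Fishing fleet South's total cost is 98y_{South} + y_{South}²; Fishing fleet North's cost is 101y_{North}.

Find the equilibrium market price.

180

Fishing fleet South's profit: π = y_{South}(300 − 2(y_{South} + y_{North})) − 98y_{South} − y_{South}².
∂π/∂y_{South} = 202 − 6y_{South} − 2y_{North} = 0, so y_{South} = 101/3 − (1/3)y_{North}.
For North: ∂π/∂y_{North} = 199 − 4y_{North} − 2y_{South} = 0 ⇒ y_{North} = 49.75 − 0.5y_{South}.
Plugging y_{North} into South's best response: y_{South} = 101/3 − (1/3)(49.75 − 0.5y_{South}) ⇒ (5/6)y_{South} = 205/12, so y_{South} = 20.5.
Then y_{North} = 49.75 − 0.5·20.5 = 39.5.
Equilibrium price: P = 300 − 2·60 = 180.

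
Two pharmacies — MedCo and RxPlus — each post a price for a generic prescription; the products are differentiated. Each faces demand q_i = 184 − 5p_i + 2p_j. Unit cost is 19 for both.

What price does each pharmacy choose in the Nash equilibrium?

34.875

MedCo's profit: π = (p_{MedCo} − 19)(184 − 5p_{MedCo} + 2p_{RxPlus}).
∂π/∂p_{MedCo} = 279 − 10p_{MedCo} + 2p_{RxPlus} = 0 ⇒ p_{MedCo} = 27.9 + 0.2p_{RxPlus}.
Setting p_{MedCo} = p_{RxPlus} in the reaction function: p_{MedCo} = 27.9 + 0.2p_{MedCo}, so p_{MedCo} = 27.9 / 0.8 = 34.875.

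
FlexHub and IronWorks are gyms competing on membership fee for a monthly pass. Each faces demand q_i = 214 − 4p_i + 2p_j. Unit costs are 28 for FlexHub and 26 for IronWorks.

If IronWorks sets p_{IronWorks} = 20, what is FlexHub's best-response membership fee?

FlexHub's profit: π = (p_{FlexHub} − 28)(214 − 4p_{FlexHub} + 2p_{IronWorks}).
∂π/∂p_{FlexHub} = 326 − 8p_{FlexHub} + 2p_{IronWorks} = 0 ⇒ p_{FlexHub} = 40.75 + 0.25p_{IronWorks}.
At p_{IronWorks} = 20: p_{FlexHub} = 40.75 + 0.25·20 = 45.75.

45.75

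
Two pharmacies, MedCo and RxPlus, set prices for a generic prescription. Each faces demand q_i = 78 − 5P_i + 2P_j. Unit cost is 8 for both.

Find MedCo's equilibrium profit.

MedCo's profit: π = (P_{MedCo} − 8)(78 − 5P_{MedCo} + 2P_{RxPlus}).
∂π/∂P_{MedCo} = 118 − 10P_{MedCo} + 2P_{RxPlus} = 0 ⇒ P_{MedCo} = 11.8 + 0.2P_{RxPlus}.
Setting P_{MedCo} = P_{RxPlus} in the reaction function: P_{MedCo} = 11.8 + 0.2P_{MedCo}, so P_{MedCo} = 11.8 / 0.8 = 14.75.
q_{MedCo} = 78 − 5·14.75 + 2·14.75 = 33.75.
Profit = (14.75 − 8)·33.75 = 227.8125.

227.8125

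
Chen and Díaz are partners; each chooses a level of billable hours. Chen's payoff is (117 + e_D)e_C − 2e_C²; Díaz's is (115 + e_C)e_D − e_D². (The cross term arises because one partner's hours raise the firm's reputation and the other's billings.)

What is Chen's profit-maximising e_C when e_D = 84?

Expanding Chen's payoff: 117e_C + e_De_C − 2e_C².
∂π/∂e_C = 117 + e_D − 4e_C = 0, so e_C = 29.25 + 0.25e_D.
At e_D = 84: e_C = 29.25 + 0.25·84 = 50.25.

50.25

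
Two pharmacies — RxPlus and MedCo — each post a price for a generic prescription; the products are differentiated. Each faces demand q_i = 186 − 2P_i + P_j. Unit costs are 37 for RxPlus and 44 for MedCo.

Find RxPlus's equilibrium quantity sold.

RxPlus's profit: π = (P_{RxPlus} − 37)(186 − 2P_{RxPlus} + P_{MedCo}).
∂π/∂P_{RxPlus} = 260 − 4P_{RxPlus} + P_{MedCo} = 0 ⇒ P_{RxPlus} = 65 + 0.25P_{MedCo}.
Similarly P_{MedCo} = 68.5 + 0.25P_{RxPlus}.
Plugging P_{MedCo} into RxPlus's best response: P_{RxPlus} = 65 + 0.25(68.5 + 0.25P_{RxPlus}) ⇒ 0.9375P_{RxPlus} = 82.125, so P_{RxPlus} = 87.6.
Then P_{MedCo} = 68.5 + 0.25·87.6 = 90.4.
q_{RxPlus} = 186 − 2·87.6 + 90.4 = 101.2.

101.2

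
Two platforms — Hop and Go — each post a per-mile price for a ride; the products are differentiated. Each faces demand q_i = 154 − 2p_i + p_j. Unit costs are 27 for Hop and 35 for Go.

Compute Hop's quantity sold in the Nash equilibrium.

86.8

Hop's profit: π = (p_{Hop} − 27)(154 − 2p_{Hop} + p_{Go}).
∂π/∂p_{Hop} = 208 − 4p_{Hop} + p_{Go} = 0 ⇒ p_{Hop} = 52 + 0.25p_{Go}.
Similarly p_{Go} = 56 + 0.25p_{Hop}.
Plugging p_{Go} into Hop's best response: p_{Hop} = 52 + 0.25(56 + 0.25p_{Hop}) ⇒ 0.9375p_{Hop} = 66, so p_{Hop} = 70.4.
Then p_{Go} = 56 + 0.25·70.4 = 73.6.
q_{Hop} = 154 − 2·70.4 + 73.6 = 86.8.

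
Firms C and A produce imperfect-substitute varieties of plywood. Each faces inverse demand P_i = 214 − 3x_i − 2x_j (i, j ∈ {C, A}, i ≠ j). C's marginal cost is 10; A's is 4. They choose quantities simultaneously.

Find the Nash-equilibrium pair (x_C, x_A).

25.125, 26.625

Firm C's profit: π = x_C(214 − 3x_C − 2x_A) − 10x_C.
∂π/∂x_C = 204 − 6x_C − 2x_A = 0 ⇒ x_C = 34 − (1/3)x_A.
Similarly x_A = 35 − (1/3)x_C.
Substituting the second reaction function into the first: x_C = 34 − (1/3)(35 − (1/3)x_C), which gives (8/9)x_C = 67/3 ⇒ x_C = 25.125.
Then x_A = 35 − (1/3)·25.125 = 26.625.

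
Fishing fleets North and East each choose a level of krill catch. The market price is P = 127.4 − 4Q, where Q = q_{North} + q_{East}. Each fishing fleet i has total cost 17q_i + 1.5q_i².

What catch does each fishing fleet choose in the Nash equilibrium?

Fishing fleet North's profit: π = q_{North}(127.4 − 4(q_{North} + q_{East})) − 17q_{North} − 1.5q_{North}².
∂π/∂q_{North} = 110.4 − 11q_{North} − 4q_{East} = 0, so q_{North} = 552/55 − (4/11)q_{East}.
The game is symmetric, so in equilibrium q_{East} = q_{North}: the reaction function gives (15/11)q_{North} = 552/55, hence q_{North} = 7.36.

7.36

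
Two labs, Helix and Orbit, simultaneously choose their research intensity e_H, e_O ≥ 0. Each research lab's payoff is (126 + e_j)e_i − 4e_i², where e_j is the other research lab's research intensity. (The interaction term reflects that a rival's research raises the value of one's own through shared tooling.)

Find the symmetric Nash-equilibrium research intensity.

18

Helix's payoff is (126 + e_O)e_H − 4e_H².
∂π/∂e_H = 126 + e_O − 8e_H = 0, so e_H = 15.75 + 0.125e_O.
Setting e_H = e_O in the reaction function: e_H = 15.75 + 0.125e_H, so e_H = 15.75 / 0.875 = 18.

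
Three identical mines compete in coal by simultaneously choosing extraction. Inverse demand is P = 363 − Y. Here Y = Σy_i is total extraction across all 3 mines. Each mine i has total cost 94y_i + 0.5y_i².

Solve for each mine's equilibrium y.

53.8

A representative mine's profit is π_i = y_i(363 − Y) − 94y_i − 0.5y_i², with Y = y_i + Σ_{j≠i} y_j.
First-order condition: 269 − 3y_i − Σ_{j≠i} y_j = 0.
With identical mines, set every y_j = y: then 269 − 3y − 2y = 0, i.e. y = 269/5 = 53.8.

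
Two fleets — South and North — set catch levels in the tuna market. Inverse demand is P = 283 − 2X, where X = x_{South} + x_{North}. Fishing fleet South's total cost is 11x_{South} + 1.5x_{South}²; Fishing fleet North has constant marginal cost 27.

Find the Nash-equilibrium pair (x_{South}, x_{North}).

24, 52

Fishing fleet South's profit: π = x_{South}(283 − 2(x_{South} + x_{North})) − 11x_{South} − 1.5x_{South}².
∂π/∂x_{South} = 272 − 7x_{South} − 2x_{North} = 0, so x_{South} = 272/7 − (2/7)x_{North}.
For North: ∂π/∂x_{North} = 256 − 4x_{North} − 2x_{South} = 0 ⇒ x_{North} = 64 − 0.5x_{South}.
Plugging x_{North} into South's best response: x_{South} = 272/7 − (2/7)(64 − 0.5x_{South}) ⇒ (6/7)x_{South} = 144/7, so x_{South} = 24.
Then x_{North} = 64 − 0.5·24 = 52.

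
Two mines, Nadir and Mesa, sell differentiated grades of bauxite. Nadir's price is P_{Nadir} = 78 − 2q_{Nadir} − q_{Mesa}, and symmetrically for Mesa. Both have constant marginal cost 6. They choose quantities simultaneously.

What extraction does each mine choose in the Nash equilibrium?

Mine Nadir's profit: π = q_{Nadir}(78 − 2q_{Nadir} − q_{Mesa}) − 6q_{Nadir}.
∂π/∂q_{Nadir} = 72 − 4q_{Nadir} − q_{Mesa} = 0 ⇒ q_{Nadir} = 18 − 0.25q_{Mesa}.
The game is symmetric, so in equilibrium q_{Mesa} = q_{Nadir}: the reaction function gives 1.25q_{Nadir} = 18, hence q_{Nadir} = 14.4.

14.4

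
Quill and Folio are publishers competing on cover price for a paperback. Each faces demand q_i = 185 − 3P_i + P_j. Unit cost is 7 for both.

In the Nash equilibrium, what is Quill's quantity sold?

Quill's profit: π = (P_{Quill} − 7)(185 − 3P_{Quill} + P_{Folio}).
∂π/∂P_{Quill} = 206 − 6P_{Quill} + P_{Folio} = 0 ⇒ P_{Quill} = 103/3 + (1/6)P_{Folio}.
The game is symmetric, so in equilibrium P_{Folio} = P_{Quill}: the reaction function gives (5/6)P_{Quill} = 103/3, hence P_{Quill} = 41.2.
q_{Quill} = 185 − 3·41.2 + 41.2 = 102.6.

102.6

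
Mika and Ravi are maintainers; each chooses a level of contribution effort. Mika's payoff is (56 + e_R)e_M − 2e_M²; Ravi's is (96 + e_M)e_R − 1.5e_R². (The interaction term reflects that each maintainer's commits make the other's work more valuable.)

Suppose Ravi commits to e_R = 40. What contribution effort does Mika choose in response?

24

Expanding Mika's payoff: 56e_M + e_Re_M − 2e_M².
∂π/∂e_M = 56 + e_R − 4e_M = 0, so e_M = 14 + 0.25e_R.
At e_R = 40: e_M = 14 + 0.25·40 = 24.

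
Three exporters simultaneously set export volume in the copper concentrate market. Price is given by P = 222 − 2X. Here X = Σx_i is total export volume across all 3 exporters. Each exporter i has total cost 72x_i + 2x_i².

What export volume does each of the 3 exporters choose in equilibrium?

A representative exporter's profit is π_i = x_i(222 − 2X) − 72x_i − 2x_i², with X = x_i + Σ_{j≠i} x_j.
First-order condition: 150 − 8x_i − 2Σ_{j≠i} x_j = 0.
Imposing symmetry (x_j = x for all j) turns Σ_{j≠i} x_j into 2x, so 150 = 12x and x = 12.5.

12.5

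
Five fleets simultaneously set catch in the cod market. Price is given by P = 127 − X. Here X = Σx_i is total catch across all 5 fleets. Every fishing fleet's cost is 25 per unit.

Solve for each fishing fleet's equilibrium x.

17

A representative fishing fleet's profit is π_i = x_i(127 − X) − 25x_i, with X = x_i + Σ_{j≠i} x_j.
First-order condition: 102 − 2x_i − Σ_{j≠i} x_j = 0.
In a symmetric equilibrium every fishing fleet chooses the same x, so Σ_{j≠i} x_j = 4x. The condition becomes 102 − 6x = 0, giving x = 102/6 = 17.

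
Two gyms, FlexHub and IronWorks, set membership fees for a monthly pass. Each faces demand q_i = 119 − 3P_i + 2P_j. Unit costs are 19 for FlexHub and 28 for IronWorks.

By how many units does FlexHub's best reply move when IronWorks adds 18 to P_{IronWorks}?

FlexHub's profit: π = (P_{FlexHub} − 19)(119 − 3P_{FlexHub} + 2P_{IronWorks}).
∂π/∂P_{FlexHub} = 176 − 6P_{FlexHub} + 2P_{IronWorks} = 0 ⇒ P_{FlexHub} = 88/3 + (1/3)P_{IronWorks}.
The reaction-function slope is 1/3, so an 18-unit rise in P_{IronWorks} moves P_{FlexHub} by 1/3 × 18 = 6. FlexHub's best response rises — the actions are strategic complements.

6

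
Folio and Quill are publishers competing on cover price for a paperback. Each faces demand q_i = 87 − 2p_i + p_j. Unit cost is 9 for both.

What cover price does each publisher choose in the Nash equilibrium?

35

Folio's profit: π = (p_{Folio} − 9)(87 − 2p_{Folio} + p_{Quill}).
∂π/∂p_{Folio} = 105 − 4p_{Folio} + p_{Quill} = 0 ⇒ p_{Folio} = 26.25 + 0.25p_{Quill}.
The game is symmetric, so in equilibrium p_{Quill} = p_{Folio}: the reaction function gives 0.75p_{Folio} = 26.25, hence p_{Folio} = 35.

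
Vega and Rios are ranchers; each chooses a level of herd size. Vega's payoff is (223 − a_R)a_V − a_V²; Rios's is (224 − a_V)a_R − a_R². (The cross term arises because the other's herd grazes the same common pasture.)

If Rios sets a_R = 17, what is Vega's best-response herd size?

103

Expanding Vega's payoff: 223a_V − a_Ra_V − a_V².
∂π/∂a_V = 223 − a_R − 2a_V = 0, so a_V = 111.5 − 0.5a_R.
At a_R = 17: a_V = 111.5 − 0.5·17 = 103.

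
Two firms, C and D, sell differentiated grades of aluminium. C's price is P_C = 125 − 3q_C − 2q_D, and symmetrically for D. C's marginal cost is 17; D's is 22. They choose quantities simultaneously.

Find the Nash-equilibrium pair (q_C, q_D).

13.8125, 12.5625

Firm C's profit: π = q_C(125 − 3q_C − 2q_D) − 17q_C.
∂π/∂q_C = 108 − 6q_C − 2q_D = 0 ⇒ q_C = 18 − (1/3)q_D.
Similarly q_D = 103/6 − (1/3)q_C.
Solving the two reaction functions simultaneously: (1 − (−1/3)(−1/3))q_C = 18 − (1/3)·(103/6), so (8/9)q_C = 221/18 and q_C = 13.8125.
Then q_D = 103/6 − (1/3)·13.8125 = 12.5625.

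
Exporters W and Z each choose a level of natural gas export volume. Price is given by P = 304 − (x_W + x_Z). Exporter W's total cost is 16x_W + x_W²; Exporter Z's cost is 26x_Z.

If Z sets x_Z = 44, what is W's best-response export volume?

61

Exporter W's profit: π = x_W(304 − (x_W + x_Z)) − 16x_W − x_W².
∂π/∂x_W = 288 − 4x_W − x_Z = 0, so x_W = 72 − 0.25x_Z.
At x_Z = 44: x_W = 72 − 0.25·44 = 61.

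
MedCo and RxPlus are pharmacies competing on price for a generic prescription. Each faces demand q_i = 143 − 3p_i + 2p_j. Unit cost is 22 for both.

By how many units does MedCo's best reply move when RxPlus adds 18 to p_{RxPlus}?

6

MedCo's profit: π = (p_{MedCo} − 22)(143 − 3p_{MedCo} + 2p_{RxPlus}).
∂π/∂p_{MedCo} = 209 − 6p_{MedCo} + 2p_{RxPlus} = 0 ⇒ p_{MedCo} = 209/6 + (1/3)p_{RxPlus}.
The reaction-function slope is 1/3, so an 18-unit rise in p_{RxPlus} moves p_{MedCo} by 1/3 × 18 = 6. MedCo's best response rises — the actions are strategic complements.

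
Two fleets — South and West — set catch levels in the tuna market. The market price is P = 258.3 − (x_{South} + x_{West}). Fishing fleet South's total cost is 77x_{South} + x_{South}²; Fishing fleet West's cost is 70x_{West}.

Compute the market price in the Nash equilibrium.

151.7

Fishing fleet South's profit: π = x_{South}(258.3 − (x_{South} + x_{West})) − 77x_{South} − x_{South}².
∂π/∂x_{South} = 181.3 − 4x_{South} − x_{West} = 0, so x_{South} = 45.325 − 0.25x_{West}.
For West: ∂π/∂x_{West} = 188.3 − 2x_{West} − x_{South} = 0 ⇒ x_{West} = 94.15 − 0.5x_{South}.
Substituting the second reaction function into the first: x_{South} = 45.325 − 0.25(94.15 − 0.5x_{South}), which gives 0.875x_{South} = 21.7875 ⇒ x_{South} = 24.9.
Then x_{West} = 94.15 − 0.5·24.9 = 81.7.
Equilibrium price: P = 258.3 − 106.6 = 151.7.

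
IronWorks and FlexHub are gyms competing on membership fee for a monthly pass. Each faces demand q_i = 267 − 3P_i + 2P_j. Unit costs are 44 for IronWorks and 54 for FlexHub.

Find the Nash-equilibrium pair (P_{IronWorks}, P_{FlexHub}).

101.625, 105.375

IronWorks's profit: π = (P_{IronWorks} − 44)(267 − 3P_{IronWorks} + 2P_{FlexHub}).
∂π/∂P_{IronWorks} = 399 − 6P_{IronWorks} + 2P_{FlexHub} = 0 ⇒ P_{IronWorks} = 66.5 + (1/3)P_{FlexHub}.
Similarly P_{FlexHub} = 71.5 + (1/3)P_{IronWorks}.
Plugging P_{FlexHub} into IronWorks's best response: P_{IronWorks} = 66.5 + (1/3)(71.5 + (1/3)P_{IronWorks}) ⇒ (8/9)P_{IronWorks} = 271/3, so P_{IronWorks} = 101.625.
Then P_{FlexHub} = 71.5 + (1/3)·101.625 = 105.375.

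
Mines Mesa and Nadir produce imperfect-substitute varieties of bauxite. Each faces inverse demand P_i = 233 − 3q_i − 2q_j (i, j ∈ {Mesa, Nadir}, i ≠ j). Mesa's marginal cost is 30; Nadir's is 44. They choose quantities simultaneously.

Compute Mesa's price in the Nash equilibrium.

Mine Mesa's profit: π = q_{Mesa}(233 − 3q_{Mesa} − 2q_{Nadir}) − 30q_{Mesa}.
∂π/∂q_{Mesa} = 203 − 6q_{Mesa} − 2q_{Nadir} = 0 ⇒ q_{Mesa} = 203/6 − (1/3)q_{Nadir}.
Similarly q_{Nadir} = 31.5 − (1/3)q_{Mesa}.
Substituting the second reaction function into the first: q_{Mesa} = 203/6 − (1/3)(31.5 − (1/3)q_{Mesa}), which gives (8/9)q_{Mesa} = 70/3 ⇒ q_{Mesa} = 26.25.
Then q_{Nadir} = 31.5 − (1/3)·26.25 = 22.75.
P_{Mesa} = 233 − 3·26.25 − 2·22.75 = 108.75.

108.75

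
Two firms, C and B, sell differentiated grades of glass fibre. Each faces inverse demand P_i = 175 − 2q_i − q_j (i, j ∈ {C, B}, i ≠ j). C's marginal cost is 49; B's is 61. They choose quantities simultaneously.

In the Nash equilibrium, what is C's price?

101

Firm C's profit: π = q_C(175 − 2q_C − q_B) − 49q_C.
∂π/∂q_C = 126 − 4q_C − q_B = 0 ⇒ q_C = 31.5 − 0.25q_B.
Similarly q_B = 28.5 − 0.25q_C.
Substituting the second reaction function into the first: q_C = 31.5 − 0.25(28.5 − 0.25q_C), which gives 0.9375q_C = 24.375 ⇒ q_C = 26.
Then q_B = 28.5 − 0.25·26 = 22.
P_C = 175 − 2·26 − 22 = 101.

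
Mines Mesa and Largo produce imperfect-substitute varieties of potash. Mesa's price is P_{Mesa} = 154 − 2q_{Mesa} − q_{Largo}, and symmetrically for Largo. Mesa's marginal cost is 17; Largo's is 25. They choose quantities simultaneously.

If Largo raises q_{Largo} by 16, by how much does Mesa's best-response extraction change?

-4

Mine Mesa's profit: π = q_{Mesa}(154 − 2q_{Mesa} − q_{Largo}) − 17q_{Mesa}.
∂π/∂q_{Mesa} = 137 − 4q_{Mesa} − q_{Largo} = 0 ⇒ q_{Mesa} = 34.25 − 0.25q_{Largo}.
The reaction-function slope is −0.25, so a 16-unit rise in q_{Largo} moves q_{Mesa} by −0.25 × 16 = −4. Mesa's best response falls — the actions are strategic substitutes.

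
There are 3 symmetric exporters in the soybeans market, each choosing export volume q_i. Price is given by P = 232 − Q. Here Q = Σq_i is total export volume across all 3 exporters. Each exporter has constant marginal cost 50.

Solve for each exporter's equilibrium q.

A representative exporter's profit is π_i = q_i(232 − Q) − 50q_i, with Q = q_i + Σ_{j≠i} q_j.
First-order condition: 182 − 2q_i − Σ_{j≠i} q_j = 0.
In a symmetric equilibrium every exporter chooses the same q, so Σ_{j≠i} q_j = 2q. The condition becomes 182 − 4q = 0, giving q = 182/4 = 45.5.

45.5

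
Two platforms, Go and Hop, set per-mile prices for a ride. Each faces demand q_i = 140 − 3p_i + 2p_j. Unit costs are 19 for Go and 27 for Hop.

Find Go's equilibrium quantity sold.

Go's profit: π = (p_{Go} − 19)(140 − 3p_{Go} + 2p_{Hop}).
∂π/∂p_{Go} = 197 − 6p_{Go} + 2p_{Hop} = 0 ⇒ p_{Go} = 197/6 + (1/3)p_{Hop}.
Similarly p_{Hop} = 221/6 + (1/3)p_{Go}.
Plugging p_{Hop} into Go's best response: p_{Go} = 197/6 + (1/3)(221/6 + (1/3)p_{Go}) ⇒ (8/9)p_{Go} = 406/9, so p_{Go} = 50.75.
Then p_{Hop} = 221/6 + (1/3)·50.75 = 53.75.
q_{Go} = 140 − 3·50.75 + 2·53.75 = 95.25.

95.25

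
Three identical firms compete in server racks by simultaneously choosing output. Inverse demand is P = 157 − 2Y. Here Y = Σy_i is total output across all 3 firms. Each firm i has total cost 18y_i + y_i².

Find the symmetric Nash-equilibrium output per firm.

A representative firm's profit is π_i = y_i(157 − 2Y) − 18y_i − y_i², with Y = y_i + Σ_{j≠i} y_j.
First-order condition: 139 − 6y_i − 2Σ_{j≠i} y_j = 0.
In a symmetric equilibrium every firm chooses the same y, so Σ_{j≠i} y_j = 2y. The condition becomes 139 − 10y = 0, giving y = 139/10 = 13.9.

13.9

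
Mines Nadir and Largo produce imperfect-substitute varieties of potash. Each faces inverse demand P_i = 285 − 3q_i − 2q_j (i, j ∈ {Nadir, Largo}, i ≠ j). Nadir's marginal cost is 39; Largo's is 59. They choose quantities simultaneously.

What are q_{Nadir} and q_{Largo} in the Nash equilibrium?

32, 27

Mine Nadir's profit: π = q_{Nadir}(285 − 3q_{Nadir} − 2q_{Largo}) − 39q_{Nadir}.
∂π/∂q_{Nadir} = 246 − 6q_{Nadir} − 2q_{Largo} = 0 ⇒ q_{Nadir} = 41 − (1/3)q_{Largo}.
Similarly q_{Largo} = 113/3 − (1/3)q_{Nadir}.
Plugging q_{Largo} into Nadir's best response: q_{Nadir} = 41 − (1/3)(113/3 − (1/3)q_{Nadir}) ⇒ (8/9)q_{Nadir} = 256/9, so q_{Nadir} = 32.
Then q_{Largo} = 113/3 − (1/3)·32 = 27.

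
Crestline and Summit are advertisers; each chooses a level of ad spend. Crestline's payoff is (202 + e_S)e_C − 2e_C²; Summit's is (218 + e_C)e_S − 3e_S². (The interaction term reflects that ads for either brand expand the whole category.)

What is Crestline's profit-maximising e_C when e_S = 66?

Expanding Crestline's payoff: 202e_C + e_Se_C − 2e_C².
∂π/∂e_C = 202 + e_S − 4e_C = 0, so e_C = 50.5 + 0.25e_S.
At e_S = 66: e_C = 50.5 + 0.25·66 = 67.

67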